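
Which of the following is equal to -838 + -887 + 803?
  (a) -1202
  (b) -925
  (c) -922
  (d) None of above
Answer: c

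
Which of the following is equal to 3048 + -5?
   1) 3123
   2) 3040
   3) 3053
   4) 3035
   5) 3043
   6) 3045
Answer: 5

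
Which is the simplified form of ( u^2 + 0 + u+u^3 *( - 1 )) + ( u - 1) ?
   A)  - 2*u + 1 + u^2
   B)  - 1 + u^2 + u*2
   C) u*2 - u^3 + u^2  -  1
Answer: C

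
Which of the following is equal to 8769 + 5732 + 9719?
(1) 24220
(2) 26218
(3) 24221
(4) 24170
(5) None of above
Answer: 1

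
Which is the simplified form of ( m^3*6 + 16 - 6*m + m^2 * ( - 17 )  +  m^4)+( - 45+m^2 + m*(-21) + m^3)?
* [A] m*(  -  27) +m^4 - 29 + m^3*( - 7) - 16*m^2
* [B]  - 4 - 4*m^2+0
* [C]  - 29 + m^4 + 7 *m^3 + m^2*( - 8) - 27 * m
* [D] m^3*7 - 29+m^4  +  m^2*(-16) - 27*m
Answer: D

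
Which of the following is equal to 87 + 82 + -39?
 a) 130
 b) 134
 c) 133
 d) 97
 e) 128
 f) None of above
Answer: a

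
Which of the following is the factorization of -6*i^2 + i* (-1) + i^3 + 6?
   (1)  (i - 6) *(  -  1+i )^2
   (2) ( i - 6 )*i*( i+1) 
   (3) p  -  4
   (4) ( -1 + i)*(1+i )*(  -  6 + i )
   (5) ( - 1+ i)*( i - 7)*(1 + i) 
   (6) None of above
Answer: 4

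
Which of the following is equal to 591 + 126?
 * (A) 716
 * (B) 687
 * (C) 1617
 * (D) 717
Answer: D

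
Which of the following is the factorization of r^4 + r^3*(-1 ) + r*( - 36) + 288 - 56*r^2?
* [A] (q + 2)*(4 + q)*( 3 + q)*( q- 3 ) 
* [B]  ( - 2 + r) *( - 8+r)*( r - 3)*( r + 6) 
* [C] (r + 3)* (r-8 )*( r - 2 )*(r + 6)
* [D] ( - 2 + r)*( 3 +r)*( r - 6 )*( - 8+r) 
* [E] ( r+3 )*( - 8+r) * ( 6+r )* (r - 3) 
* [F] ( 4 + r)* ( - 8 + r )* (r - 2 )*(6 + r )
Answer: C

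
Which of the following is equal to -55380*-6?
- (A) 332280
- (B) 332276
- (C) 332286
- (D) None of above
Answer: A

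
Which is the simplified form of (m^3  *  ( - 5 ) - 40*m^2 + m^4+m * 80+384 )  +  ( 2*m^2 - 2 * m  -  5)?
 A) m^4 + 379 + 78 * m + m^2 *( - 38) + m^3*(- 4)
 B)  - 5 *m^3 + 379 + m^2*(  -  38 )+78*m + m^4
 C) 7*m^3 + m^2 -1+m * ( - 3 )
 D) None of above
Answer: B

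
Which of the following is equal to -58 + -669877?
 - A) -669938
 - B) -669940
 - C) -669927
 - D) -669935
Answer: D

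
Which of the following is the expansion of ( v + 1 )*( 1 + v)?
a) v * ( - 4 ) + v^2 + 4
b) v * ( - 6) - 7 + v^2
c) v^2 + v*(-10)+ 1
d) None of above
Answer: d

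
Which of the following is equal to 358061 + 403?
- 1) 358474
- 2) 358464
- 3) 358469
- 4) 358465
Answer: 2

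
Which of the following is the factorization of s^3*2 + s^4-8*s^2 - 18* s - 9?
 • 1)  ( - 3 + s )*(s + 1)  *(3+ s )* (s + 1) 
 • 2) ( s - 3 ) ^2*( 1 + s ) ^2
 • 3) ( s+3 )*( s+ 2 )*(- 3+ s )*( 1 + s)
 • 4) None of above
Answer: 1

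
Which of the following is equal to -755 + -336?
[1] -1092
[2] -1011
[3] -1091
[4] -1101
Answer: 3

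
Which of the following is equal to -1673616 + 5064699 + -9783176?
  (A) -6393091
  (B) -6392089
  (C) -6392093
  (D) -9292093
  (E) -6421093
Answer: C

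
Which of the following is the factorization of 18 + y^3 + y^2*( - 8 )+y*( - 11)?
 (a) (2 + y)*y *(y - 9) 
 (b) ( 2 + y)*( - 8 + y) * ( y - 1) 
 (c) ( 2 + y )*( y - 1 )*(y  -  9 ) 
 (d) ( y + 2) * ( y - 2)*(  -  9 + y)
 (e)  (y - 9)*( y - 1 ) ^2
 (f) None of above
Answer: c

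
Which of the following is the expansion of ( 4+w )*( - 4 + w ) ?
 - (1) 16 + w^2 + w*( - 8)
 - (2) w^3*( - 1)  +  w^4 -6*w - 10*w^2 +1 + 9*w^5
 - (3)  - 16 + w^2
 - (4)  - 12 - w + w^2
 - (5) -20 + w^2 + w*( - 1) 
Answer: 3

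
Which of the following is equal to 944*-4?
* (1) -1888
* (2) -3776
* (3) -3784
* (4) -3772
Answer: 2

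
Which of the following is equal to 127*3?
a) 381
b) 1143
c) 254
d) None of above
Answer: a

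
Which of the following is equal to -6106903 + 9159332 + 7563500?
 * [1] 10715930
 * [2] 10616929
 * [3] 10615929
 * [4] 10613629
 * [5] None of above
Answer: 3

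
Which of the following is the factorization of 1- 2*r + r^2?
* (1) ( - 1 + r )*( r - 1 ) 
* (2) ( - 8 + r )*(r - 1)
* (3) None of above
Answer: 1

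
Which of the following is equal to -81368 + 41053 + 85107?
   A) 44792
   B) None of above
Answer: A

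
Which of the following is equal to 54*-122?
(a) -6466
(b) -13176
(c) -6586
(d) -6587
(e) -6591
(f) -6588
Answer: f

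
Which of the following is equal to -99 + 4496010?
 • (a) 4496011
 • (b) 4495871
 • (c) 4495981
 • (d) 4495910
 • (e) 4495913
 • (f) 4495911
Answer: f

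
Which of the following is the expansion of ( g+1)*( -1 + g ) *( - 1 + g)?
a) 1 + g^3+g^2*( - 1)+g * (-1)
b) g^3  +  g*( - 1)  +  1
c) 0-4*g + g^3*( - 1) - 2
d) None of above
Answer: a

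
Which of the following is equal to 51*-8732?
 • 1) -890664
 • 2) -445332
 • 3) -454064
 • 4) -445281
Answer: 2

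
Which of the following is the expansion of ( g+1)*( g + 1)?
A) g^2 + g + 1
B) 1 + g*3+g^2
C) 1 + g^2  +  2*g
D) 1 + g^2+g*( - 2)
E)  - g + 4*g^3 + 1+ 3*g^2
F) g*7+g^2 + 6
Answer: C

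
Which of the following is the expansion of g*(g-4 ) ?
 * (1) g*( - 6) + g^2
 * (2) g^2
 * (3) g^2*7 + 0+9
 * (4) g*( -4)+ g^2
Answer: 4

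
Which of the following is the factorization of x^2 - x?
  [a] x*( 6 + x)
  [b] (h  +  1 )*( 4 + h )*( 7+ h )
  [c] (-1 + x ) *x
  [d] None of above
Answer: c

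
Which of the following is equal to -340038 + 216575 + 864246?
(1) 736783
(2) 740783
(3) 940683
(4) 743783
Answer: 2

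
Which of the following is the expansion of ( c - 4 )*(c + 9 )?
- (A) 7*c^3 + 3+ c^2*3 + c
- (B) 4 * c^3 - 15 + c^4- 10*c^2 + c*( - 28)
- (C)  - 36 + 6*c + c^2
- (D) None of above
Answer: D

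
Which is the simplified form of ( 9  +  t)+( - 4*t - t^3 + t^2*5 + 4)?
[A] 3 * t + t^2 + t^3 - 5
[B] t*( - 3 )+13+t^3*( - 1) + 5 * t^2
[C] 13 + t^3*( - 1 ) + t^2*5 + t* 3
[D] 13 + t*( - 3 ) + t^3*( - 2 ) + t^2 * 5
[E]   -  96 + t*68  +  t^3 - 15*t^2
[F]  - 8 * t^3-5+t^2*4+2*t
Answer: B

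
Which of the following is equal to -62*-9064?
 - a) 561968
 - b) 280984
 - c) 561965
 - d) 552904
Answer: a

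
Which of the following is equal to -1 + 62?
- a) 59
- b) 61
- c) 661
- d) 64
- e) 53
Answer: b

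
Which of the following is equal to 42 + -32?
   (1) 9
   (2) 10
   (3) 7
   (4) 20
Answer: 2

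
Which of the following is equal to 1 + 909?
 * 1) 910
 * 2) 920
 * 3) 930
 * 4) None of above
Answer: 1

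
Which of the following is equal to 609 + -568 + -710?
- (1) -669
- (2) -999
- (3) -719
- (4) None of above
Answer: 1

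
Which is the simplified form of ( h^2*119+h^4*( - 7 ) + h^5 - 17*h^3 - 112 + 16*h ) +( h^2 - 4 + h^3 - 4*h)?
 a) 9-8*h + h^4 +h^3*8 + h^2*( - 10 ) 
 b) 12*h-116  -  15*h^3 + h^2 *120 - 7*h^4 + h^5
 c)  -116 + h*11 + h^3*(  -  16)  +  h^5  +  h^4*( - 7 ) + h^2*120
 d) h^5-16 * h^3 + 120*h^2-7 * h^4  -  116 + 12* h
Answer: d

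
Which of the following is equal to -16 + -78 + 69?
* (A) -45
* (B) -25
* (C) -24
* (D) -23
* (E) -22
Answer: B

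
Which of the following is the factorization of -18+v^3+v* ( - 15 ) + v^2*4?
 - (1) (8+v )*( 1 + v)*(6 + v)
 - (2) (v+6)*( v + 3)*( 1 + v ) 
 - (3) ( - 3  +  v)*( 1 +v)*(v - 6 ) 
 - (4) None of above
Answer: 4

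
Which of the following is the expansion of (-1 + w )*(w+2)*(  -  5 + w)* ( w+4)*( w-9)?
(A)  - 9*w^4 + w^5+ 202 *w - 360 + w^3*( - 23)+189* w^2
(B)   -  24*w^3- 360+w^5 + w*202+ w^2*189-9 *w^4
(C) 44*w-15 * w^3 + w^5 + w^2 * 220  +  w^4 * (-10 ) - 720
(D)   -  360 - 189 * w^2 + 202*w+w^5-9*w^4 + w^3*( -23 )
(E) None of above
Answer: A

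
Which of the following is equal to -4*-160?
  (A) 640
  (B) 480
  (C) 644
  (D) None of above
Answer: A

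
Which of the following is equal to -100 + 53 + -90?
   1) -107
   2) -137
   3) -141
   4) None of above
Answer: 2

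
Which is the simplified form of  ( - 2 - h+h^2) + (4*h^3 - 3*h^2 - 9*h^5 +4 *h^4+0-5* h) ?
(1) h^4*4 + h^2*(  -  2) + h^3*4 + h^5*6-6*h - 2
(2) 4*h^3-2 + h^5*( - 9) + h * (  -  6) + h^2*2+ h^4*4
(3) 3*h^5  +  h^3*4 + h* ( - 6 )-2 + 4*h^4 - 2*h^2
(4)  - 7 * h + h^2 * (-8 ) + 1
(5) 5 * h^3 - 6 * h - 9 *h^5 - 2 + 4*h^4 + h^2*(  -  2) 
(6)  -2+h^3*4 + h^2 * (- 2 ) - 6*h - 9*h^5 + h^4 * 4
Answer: 6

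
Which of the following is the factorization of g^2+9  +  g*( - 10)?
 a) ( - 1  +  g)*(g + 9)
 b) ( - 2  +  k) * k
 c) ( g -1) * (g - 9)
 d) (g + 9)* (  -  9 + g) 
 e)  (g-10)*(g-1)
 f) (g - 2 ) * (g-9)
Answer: c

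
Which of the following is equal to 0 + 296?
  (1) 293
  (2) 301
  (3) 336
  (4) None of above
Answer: 4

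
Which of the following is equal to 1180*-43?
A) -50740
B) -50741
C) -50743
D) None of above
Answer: A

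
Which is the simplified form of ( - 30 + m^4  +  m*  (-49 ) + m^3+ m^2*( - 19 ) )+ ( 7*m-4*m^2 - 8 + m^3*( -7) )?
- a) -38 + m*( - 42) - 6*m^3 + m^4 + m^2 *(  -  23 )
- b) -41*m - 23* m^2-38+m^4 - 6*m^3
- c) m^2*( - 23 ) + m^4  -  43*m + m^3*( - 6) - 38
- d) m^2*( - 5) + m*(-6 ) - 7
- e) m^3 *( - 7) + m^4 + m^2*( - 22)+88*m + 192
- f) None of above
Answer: a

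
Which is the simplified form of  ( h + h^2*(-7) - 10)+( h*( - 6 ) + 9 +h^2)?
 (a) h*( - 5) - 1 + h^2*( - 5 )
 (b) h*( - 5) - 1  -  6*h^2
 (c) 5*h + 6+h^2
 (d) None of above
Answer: b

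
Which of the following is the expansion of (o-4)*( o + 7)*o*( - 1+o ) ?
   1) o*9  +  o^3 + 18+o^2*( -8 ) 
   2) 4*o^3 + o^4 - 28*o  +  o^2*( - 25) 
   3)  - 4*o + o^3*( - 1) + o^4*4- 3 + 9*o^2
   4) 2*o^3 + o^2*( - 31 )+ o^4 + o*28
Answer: 4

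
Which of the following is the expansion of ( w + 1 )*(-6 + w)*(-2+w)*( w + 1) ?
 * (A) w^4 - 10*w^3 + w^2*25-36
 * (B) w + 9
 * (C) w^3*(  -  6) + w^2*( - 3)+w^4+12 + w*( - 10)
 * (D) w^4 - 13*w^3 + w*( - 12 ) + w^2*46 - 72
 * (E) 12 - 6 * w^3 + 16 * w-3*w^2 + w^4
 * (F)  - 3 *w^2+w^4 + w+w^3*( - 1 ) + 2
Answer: E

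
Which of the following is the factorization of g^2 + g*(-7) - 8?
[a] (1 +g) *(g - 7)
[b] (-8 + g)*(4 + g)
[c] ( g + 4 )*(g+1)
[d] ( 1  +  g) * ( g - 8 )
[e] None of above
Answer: d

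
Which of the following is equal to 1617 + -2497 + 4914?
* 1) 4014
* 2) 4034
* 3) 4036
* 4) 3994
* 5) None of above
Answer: 2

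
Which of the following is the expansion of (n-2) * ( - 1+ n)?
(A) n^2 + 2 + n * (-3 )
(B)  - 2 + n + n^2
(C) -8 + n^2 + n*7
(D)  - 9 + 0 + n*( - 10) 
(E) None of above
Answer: A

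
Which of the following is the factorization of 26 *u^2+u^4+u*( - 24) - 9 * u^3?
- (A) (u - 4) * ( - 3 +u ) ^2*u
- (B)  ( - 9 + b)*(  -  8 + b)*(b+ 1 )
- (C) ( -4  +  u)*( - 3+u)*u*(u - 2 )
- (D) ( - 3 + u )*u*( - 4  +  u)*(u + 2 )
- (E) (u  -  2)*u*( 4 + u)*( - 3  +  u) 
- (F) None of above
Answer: C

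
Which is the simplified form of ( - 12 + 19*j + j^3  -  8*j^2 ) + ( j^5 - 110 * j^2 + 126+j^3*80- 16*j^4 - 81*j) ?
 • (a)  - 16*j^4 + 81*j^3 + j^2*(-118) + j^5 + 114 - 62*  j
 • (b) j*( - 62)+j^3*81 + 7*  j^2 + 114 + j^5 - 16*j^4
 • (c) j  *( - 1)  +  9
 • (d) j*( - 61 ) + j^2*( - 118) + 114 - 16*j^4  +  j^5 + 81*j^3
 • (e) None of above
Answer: a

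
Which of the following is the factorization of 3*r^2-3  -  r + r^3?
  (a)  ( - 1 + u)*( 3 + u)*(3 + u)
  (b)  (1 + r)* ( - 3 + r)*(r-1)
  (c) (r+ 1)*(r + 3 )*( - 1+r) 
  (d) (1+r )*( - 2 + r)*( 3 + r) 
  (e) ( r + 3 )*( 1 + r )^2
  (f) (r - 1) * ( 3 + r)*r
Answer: c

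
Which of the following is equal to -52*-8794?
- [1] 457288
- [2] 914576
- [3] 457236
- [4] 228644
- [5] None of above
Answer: 1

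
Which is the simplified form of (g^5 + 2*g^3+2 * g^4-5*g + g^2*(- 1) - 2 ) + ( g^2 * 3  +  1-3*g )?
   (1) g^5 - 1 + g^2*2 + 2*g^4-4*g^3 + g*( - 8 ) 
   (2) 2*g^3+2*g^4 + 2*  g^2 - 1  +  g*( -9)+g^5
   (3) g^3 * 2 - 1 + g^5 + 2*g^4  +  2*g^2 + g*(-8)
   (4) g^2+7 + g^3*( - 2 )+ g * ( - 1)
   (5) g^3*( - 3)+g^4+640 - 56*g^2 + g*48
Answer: 3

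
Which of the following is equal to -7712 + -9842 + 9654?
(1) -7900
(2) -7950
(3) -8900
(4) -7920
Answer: 1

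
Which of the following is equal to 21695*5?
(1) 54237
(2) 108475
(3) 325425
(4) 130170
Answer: 2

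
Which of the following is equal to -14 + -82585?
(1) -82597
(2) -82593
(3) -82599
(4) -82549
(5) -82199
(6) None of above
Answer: 3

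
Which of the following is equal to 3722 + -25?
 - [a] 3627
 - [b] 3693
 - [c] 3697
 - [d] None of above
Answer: c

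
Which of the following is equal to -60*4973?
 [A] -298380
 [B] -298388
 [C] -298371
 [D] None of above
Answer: A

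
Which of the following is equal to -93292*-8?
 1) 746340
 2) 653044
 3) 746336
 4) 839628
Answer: 3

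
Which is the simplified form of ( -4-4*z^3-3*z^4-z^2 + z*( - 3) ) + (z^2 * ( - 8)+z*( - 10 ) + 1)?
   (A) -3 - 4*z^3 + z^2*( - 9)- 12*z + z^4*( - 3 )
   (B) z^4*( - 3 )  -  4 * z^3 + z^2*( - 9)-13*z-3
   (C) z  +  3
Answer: B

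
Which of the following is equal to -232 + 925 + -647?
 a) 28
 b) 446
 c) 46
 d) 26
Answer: c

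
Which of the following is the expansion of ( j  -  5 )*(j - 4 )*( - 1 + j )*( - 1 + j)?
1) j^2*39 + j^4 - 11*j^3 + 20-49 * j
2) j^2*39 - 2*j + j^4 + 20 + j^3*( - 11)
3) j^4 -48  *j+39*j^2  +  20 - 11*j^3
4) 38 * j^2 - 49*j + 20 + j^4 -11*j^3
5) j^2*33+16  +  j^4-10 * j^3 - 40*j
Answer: 1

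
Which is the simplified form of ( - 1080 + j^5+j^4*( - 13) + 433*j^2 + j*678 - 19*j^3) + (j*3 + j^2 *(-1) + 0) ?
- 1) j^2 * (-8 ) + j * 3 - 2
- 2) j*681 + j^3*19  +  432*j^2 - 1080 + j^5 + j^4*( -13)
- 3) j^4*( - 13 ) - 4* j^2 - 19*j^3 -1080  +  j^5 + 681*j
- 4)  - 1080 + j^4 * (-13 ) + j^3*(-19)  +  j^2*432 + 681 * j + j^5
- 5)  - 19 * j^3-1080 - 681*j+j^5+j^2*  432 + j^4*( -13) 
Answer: 4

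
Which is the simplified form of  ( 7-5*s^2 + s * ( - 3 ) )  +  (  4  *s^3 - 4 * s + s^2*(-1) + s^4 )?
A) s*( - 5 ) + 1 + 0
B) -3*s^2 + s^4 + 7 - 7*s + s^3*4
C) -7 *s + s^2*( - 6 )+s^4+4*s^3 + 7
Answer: C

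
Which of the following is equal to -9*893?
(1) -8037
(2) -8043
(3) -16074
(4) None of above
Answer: 1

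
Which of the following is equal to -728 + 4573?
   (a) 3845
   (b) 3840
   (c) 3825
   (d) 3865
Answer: a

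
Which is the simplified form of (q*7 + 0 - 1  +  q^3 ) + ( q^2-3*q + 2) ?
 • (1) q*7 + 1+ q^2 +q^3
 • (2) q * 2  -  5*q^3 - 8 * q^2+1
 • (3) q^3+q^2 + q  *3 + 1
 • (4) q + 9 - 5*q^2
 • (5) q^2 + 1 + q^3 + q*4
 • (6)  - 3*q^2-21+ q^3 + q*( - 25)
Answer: 5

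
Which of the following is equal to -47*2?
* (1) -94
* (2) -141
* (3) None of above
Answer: 1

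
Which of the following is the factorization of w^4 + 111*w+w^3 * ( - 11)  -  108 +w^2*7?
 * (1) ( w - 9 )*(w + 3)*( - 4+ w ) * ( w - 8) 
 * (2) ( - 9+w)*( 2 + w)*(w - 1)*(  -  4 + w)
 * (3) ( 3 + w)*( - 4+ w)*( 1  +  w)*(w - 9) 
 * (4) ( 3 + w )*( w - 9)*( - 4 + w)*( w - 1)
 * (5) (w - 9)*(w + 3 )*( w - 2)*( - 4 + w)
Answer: 4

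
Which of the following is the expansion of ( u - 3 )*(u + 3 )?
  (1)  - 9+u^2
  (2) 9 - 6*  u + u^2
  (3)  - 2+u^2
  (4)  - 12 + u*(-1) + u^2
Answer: 1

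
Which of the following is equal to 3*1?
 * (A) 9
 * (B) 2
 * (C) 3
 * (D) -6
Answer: C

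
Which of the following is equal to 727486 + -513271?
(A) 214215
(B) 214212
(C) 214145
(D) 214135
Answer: A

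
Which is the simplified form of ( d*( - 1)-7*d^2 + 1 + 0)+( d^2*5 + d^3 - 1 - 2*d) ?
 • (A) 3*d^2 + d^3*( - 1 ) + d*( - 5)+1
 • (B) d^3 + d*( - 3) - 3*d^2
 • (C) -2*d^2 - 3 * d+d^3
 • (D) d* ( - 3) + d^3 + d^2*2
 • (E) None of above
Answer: C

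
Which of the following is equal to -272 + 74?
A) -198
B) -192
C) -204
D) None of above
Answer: A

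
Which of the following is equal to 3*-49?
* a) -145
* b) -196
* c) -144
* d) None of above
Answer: d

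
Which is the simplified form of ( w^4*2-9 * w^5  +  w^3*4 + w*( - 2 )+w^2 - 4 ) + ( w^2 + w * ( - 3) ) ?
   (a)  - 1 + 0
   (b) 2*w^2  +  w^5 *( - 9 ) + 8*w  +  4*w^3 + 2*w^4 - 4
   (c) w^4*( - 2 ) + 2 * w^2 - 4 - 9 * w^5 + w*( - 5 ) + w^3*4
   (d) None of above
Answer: d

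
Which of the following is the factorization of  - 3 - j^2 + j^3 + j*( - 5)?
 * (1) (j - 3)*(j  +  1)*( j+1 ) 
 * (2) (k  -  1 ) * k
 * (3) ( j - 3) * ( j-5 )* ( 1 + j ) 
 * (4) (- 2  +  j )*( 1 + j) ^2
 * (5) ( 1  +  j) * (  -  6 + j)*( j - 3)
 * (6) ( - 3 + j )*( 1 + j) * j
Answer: 1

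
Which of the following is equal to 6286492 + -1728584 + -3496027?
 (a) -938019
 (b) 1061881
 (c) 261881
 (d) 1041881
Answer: b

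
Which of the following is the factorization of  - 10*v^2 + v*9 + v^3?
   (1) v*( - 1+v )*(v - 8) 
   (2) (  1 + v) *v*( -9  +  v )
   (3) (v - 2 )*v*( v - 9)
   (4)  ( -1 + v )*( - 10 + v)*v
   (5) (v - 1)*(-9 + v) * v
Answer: 5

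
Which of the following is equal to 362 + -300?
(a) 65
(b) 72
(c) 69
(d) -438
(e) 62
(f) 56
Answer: e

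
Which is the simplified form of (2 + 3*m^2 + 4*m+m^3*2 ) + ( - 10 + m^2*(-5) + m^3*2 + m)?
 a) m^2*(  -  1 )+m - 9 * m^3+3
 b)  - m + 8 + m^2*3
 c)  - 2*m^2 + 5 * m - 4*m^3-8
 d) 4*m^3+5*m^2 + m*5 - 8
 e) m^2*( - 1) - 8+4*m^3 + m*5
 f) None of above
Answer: f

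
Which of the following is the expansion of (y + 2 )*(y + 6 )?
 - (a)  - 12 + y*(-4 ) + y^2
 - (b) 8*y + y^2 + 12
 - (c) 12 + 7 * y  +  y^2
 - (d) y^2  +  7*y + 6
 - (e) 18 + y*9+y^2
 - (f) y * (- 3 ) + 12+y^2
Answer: b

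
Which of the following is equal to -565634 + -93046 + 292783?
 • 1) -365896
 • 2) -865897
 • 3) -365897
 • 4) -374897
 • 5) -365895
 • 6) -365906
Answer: 3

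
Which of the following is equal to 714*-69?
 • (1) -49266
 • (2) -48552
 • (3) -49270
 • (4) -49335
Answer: 1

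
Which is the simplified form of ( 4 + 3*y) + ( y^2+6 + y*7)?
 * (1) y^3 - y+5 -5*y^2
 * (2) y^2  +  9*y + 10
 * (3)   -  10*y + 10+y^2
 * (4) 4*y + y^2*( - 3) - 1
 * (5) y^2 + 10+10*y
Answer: 5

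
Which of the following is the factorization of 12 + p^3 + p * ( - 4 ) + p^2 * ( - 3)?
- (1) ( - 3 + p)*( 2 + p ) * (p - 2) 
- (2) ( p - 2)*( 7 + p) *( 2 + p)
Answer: 1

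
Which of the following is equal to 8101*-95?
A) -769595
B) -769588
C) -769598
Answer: A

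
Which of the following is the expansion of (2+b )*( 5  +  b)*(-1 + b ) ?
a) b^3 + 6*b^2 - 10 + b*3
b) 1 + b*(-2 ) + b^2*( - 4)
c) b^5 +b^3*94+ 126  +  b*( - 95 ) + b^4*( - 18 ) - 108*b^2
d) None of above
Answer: a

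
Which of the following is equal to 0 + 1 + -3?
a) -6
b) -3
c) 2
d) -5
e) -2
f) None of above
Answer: e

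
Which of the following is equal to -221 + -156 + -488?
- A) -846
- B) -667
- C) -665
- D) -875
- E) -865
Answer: E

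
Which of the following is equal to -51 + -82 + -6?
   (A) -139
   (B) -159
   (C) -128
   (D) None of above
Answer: A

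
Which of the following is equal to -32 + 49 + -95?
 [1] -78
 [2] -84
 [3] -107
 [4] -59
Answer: 1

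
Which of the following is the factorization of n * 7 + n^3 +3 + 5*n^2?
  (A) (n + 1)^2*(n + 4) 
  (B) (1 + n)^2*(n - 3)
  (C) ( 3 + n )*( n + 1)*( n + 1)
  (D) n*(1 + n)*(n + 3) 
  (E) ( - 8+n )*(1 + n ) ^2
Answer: C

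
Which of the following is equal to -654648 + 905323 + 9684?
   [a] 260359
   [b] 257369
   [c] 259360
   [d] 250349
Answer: a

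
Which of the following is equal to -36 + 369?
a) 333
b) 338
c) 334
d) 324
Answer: a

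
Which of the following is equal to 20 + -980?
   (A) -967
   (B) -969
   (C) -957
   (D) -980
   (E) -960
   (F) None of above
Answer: E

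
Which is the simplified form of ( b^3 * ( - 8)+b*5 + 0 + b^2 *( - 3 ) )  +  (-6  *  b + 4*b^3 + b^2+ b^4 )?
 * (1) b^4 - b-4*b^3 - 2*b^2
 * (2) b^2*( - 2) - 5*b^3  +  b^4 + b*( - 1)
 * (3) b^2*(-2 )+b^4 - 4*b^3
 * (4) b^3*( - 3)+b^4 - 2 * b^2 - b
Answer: 1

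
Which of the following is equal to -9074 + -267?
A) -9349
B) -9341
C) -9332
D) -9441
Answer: B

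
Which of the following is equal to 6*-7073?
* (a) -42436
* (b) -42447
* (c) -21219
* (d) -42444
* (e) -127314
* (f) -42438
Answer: f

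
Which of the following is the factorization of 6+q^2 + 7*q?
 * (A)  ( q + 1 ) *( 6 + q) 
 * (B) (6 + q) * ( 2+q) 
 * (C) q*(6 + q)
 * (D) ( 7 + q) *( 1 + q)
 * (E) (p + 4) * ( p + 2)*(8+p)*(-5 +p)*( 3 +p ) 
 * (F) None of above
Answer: A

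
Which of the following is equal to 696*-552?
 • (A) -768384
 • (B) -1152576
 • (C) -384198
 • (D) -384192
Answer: D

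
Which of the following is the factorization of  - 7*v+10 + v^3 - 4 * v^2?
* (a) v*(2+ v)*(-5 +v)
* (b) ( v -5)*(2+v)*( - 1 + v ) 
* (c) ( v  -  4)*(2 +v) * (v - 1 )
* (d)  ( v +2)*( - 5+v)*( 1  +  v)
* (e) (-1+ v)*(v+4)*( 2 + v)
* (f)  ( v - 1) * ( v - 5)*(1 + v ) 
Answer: b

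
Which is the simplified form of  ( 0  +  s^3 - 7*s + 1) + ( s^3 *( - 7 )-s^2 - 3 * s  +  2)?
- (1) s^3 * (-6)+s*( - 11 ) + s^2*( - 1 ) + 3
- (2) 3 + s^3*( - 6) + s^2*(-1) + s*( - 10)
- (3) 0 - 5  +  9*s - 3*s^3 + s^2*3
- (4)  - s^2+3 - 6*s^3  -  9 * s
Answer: 2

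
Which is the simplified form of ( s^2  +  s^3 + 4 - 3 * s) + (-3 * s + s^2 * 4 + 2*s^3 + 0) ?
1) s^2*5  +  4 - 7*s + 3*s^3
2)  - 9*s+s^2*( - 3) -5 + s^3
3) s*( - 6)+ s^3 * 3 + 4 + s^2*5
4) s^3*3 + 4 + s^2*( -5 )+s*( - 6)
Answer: 3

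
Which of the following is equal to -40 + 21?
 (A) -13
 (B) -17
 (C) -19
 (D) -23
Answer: C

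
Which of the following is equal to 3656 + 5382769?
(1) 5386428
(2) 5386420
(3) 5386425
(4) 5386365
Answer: 3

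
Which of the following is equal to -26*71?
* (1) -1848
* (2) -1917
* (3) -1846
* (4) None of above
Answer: 3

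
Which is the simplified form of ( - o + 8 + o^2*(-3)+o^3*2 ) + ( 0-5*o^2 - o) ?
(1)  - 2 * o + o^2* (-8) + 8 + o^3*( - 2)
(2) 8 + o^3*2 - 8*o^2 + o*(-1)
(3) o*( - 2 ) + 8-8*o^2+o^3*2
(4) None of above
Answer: 3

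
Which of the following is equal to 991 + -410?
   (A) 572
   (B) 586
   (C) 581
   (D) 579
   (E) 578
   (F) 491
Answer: C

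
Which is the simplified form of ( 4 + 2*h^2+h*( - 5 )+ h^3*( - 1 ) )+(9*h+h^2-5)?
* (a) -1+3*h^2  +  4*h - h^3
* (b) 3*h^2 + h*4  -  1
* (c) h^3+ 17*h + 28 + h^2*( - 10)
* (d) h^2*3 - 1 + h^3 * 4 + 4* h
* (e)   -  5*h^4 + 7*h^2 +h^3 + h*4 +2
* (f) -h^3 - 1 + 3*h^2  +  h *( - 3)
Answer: a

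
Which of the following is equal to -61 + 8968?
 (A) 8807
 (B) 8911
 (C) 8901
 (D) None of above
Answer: D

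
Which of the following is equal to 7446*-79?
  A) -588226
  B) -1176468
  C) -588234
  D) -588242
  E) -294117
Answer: C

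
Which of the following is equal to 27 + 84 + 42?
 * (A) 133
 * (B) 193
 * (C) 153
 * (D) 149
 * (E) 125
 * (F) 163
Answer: C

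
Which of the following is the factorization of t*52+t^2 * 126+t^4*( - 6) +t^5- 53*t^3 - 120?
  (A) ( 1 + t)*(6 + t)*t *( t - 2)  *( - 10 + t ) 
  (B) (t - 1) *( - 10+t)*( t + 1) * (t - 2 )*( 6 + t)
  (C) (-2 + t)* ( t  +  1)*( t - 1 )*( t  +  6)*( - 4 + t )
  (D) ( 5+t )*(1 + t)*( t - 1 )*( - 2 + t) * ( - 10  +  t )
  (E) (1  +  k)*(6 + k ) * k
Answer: B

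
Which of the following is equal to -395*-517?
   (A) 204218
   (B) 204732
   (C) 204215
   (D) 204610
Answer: C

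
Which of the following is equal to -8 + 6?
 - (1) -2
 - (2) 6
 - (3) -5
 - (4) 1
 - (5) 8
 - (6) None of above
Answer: 1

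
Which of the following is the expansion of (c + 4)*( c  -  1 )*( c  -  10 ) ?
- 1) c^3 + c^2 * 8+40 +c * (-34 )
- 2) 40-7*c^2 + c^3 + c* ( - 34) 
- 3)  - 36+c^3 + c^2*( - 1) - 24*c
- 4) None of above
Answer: 2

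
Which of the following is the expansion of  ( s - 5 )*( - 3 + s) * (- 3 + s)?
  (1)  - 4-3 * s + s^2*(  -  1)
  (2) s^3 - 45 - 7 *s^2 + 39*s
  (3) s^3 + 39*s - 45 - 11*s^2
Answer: 3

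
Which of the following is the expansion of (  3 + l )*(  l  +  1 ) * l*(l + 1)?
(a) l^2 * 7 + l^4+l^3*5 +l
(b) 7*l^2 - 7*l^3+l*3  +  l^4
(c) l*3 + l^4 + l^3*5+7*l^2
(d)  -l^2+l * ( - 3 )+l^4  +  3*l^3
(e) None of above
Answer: c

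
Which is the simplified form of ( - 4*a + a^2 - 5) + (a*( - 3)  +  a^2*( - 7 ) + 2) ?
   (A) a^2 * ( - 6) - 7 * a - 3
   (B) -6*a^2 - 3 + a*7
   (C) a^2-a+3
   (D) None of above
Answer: A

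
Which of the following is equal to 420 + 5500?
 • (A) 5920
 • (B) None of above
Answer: A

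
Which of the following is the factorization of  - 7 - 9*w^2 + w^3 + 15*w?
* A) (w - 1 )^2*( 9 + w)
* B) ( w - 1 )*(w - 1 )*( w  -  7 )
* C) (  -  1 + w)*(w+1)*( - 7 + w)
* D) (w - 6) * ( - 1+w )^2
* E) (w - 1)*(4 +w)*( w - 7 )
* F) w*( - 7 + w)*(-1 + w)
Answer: B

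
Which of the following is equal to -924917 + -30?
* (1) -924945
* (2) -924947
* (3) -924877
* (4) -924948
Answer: 2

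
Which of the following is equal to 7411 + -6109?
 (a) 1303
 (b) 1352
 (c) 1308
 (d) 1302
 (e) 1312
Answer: d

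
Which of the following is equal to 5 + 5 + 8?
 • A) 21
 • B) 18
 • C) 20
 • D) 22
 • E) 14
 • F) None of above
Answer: B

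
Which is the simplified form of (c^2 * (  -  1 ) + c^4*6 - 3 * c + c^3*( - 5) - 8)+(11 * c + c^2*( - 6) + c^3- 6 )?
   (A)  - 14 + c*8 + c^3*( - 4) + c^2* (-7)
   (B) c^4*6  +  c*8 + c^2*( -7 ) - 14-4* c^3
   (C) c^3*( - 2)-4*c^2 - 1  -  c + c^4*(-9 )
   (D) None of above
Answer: B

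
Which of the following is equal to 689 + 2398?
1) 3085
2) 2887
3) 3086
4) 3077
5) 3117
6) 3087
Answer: 6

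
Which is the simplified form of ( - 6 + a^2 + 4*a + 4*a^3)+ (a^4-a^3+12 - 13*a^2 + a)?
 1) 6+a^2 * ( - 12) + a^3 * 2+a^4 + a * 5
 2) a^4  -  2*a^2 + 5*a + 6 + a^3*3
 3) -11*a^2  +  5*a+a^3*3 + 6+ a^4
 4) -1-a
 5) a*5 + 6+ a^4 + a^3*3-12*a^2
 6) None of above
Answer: 5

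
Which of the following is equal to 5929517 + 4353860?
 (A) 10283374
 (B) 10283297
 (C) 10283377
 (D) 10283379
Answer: C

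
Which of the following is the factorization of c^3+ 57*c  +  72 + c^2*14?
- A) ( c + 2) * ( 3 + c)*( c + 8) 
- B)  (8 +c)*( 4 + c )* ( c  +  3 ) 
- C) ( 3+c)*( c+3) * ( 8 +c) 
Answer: C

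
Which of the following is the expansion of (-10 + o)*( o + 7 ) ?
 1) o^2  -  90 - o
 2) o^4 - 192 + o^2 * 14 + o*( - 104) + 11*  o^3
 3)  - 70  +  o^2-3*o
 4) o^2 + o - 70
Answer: 3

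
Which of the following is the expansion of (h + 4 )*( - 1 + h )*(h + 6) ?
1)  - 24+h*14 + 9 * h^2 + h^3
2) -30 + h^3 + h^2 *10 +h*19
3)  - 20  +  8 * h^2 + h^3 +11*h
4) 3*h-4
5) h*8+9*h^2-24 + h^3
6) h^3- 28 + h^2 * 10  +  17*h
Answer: 1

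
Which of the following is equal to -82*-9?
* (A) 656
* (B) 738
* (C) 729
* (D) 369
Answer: B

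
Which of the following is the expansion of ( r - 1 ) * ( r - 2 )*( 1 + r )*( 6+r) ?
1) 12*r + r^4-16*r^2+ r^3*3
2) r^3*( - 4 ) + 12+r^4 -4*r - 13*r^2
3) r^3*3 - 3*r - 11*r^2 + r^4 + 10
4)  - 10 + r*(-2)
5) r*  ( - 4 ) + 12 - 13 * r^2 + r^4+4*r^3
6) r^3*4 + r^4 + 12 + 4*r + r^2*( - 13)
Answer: 5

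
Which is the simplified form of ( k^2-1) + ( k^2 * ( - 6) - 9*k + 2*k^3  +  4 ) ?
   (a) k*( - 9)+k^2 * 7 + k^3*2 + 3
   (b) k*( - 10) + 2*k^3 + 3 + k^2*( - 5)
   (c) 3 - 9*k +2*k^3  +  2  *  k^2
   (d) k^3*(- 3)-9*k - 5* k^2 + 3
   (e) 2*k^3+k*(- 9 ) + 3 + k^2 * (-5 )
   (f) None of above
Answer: e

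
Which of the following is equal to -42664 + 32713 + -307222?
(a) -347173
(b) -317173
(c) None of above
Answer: b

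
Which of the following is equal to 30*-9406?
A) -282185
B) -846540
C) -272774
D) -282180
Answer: D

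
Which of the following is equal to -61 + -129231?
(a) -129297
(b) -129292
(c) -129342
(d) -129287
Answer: b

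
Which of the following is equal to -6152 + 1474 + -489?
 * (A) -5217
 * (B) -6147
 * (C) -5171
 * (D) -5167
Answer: D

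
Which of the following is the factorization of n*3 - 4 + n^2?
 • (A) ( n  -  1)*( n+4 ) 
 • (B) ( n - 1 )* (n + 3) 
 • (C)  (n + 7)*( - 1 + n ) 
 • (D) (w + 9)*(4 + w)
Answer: A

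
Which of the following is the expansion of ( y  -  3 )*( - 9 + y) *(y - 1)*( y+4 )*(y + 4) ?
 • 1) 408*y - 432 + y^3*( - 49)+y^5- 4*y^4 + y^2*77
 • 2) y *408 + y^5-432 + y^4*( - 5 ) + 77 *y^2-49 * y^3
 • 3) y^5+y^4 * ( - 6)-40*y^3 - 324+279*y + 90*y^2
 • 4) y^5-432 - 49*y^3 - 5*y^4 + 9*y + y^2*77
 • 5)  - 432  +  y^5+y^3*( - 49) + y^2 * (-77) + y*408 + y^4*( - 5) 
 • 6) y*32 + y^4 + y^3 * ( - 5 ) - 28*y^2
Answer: 2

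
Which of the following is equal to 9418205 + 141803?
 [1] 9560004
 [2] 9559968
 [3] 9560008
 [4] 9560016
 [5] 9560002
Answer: 3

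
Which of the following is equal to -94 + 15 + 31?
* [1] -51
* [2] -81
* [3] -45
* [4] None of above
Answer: 4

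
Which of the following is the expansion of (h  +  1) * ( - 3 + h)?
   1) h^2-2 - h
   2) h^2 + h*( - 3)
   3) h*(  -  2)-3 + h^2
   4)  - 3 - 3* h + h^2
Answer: 3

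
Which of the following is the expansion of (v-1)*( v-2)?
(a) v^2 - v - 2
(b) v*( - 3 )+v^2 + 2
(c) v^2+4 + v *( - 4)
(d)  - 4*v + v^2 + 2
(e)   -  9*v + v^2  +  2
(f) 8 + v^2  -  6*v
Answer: b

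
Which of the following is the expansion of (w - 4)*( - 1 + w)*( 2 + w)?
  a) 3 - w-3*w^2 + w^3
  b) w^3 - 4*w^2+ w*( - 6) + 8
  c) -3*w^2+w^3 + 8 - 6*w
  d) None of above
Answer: c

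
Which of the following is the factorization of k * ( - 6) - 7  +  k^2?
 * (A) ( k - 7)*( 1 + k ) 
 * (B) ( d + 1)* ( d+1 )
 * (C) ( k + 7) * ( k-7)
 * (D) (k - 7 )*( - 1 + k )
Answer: A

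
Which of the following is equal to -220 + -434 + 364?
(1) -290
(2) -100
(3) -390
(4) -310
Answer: 1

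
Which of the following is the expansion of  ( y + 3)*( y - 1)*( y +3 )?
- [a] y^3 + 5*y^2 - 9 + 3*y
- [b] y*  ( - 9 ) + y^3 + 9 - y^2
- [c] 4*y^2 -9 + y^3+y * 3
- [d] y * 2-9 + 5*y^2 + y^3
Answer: a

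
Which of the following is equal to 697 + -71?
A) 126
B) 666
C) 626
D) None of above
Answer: C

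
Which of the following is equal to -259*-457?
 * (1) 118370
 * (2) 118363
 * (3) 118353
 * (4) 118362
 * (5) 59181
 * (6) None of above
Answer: 2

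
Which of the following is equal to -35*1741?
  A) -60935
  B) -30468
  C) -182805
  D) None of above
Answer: A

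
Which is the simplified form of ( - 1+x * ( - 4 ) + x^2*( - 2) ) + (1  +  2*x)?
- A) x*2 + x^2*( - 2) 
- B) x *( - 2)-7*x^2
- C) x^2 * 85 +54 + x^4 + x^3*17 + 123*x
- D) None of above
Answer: D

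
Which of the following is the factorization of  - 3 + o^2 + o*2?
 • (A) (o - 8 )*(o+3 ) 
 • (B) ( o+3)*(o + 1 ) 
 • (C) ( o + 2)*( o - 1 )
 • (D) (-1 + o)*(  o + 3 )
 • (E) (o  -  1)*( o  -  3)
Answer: D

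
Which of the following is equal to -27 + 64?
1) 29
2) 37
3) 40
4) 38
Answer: 2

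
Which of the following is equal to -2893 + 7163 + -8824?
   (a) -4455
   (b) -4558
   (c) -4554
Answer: c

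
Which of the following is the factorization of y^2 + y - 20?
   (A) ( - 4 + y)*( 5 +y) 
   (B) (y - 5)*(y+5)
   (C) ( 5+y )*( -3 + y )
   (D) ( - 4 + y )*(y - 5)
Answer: A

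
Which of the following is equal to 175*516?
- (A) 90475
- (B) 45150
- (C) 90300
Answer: C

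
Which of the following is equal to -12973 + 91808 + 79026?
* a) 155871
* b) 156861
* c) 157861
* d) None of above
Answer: c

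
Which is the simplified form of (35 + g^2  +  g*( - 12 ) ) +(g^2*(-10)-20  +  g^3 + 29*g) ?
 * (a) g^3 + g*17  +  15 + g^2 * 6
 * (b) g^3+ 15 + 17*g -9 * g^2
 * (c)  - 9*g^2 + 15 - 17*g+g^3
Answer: b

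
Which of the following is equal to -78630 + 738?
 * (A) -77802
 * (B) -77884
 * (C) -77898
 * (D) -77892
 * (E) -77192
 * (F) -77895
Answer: D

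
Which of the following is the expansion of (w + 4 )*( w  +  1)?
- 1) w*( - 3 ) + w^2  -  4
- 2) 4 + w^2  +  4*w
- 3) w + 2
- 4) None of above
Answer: 4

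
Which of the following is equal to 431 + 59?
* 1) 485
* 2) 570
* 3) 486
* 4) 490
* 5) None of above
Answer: 4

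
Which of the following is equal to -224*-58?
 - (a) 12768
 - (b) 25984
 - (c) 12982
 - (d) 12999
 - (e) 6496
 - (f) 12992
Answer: f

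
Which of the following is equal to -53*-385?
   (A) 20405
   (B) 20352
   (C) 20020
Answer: A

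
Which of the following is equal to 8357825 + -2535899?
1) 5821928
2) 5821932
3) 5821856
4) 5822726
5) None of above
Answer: 5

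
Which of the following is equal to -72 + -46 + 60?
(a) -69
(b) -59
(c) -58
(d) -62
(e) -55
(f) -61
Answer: c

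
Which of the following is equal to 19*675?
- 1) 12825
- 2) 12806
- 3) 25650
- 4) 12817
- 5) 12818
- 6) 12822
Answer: 1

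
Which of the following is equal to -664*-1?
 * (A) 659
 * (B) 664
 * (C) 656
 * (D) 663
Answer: B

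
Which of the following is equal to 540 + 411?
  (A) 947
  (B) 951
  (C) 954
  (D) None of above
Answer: B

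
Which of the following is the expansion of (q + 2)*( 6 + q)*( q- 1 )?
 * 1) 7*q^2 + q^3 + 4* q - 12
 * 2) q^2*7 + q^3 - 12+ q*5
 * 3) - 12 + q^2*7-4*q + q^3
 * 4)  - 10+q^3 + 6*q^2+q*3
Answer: 1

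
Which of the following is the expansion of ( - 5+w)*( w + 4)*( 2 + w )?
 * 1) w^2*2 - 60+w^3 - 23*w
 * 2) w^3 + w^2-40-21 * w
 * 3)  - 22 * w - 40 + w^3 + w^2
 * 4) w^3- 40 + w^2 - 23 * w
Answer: 3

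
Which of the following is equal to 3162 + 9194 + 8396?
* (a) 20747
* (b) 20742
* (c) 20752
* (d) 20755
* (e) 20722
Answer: c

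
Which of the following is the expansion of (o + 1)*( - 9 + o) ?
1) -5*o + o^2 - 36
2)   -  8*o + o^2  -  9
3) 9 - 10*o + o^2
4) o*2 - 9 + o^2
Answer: 2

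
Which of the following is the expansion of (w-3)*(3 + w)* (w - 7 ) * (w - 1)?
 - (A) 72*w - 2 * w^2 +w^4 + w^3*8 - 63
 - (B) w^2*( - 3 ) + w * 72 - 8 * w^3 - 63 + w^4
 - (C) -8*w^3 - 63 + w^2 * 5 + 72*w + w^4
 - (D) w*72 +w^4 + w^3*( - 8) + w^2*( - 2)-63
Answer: D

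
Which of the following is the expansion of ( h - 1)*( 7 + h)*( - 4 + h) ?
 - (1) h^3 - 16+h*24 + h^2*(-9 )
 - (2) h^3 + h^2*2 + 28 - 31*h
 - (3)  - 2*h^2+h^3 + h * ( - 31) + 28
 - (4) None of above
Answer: 2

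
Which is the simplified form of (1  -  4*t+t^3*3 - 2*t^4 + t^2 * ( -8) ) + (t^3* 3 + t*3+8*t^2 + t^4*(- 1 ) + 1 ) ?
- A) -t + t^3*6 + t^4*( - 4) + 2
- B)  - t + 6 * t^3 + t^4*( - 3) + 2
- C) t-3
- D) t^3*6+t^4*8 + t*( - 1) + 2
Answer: B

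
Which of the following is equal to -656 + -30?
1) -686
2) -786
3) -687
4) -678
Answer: 1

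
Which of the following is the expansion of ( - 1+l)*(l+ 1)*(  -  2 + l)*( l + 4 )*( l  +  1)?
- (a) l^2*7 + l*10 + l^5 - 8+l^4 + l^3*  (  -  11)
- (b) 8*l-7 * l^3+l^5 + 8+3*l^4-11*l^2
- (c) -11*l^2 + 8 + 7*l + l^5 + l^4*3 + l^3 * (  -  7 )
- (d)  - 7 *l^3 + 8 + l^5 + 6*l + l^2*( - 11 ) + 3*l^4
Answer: d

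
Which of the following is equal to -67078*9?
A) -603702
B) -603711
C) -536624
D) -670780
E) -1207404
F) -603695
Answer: A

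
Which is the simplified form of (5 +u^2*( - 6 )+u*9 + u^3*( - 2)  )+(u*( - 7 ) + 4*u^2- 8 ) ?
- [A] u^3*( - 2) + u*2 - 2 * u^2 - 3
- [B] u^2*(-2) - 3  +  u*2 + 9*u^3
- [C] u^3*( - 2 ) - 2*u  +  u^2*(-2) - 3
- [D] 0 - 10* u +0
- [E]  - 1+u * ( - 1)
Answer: A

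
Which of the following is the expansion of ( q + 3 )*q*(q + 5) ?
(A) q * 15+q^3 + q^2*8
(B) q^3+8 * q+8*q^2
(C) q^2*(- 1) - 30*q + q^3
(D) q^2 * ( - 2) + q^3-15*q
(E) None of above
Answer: A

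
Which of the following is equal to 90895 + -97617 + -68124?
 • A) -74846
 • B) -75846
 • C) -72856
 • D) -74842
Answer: A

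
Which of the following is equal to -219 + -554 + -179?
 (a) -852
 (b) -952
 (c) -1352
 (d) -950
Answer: b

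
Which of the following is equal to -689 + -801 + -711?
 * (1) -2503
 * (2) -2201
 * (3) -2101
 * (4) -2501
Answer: 2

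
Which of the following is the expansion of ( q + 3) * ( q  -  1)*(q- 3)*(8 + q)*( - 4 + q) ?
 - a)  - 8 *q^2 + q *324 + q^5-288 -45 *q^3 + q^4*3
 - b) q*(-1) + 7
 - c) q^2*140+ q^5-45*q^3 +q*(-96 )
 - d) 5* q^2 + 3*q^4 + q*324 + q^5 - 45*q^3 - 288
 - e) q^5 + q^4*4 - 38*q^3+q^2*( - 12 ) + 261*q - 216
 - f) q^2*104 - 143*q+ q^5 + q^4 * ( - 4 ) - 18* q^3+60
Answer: d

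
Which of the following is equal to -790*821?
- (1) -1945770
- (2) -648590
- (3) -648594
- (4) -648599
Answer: 2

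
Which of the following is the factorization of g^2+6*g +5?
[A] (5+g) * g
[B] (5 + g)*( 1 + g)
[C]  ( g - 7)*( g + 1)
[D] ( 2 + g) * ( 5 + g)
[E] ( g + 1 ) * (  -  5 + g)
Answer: B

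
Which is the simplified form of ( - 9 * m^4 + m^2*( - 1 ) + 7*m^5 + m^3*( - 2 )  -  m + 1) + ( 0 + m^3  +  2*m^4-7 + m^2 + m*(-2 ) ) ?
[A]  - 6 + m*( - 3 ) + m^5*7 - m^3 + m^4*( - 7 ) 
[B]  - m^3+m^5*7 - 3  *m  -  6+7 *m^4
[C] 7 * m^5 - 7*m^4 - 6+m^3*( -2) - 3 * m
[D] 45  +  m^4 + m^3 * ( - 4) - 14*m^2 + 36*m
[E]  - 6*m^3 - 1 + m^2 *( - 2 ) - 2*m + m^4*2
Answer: A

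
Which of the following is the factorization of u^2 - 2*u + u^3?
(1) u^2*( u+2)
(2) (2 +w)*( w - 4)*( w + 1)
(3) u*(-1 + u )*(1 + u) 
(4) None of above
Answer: 4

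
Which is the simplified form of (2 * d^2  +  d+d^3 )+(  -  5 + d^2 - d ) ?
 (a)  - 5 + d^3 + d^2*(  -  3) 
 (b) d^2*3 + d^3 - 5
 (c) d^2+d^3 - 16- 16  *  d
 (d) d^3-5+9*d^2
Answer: b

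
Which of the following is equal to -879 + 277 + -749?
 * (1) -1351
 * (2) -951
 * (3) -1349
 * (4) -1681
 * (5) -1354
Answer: 1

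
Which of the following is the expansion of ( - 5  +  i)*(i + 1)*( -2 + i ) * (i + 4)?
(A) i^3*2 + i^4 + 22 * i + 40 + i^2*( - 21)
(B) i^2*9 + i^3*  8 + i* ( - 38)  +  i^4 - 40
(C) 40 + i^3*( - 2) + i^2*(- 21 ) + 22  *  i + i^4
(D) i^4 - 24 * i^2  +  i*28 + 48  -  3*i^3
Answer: C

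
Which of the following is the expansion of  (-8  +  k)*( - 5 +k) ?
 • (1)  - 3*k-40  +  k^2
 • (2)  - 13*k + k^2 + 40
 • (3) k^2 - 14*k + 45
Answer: 2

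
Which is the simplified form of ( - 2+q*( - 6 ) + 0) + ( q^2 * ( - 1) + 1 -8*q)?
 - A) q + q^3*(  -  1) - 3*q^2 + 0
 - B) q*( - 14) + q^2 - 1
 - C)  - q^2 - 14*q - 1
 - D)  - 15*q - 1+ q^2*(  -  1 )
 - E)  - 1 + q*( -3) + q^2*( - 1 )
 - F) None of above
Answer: C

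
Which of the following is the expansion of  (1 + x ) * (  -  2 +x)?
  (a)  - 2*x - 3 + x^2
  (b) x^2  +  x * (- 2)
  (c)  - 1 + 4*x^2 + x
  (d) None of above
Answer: d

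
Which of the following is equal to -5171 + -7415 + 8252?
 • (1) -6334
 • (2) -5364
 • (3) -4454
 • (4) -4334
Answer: 4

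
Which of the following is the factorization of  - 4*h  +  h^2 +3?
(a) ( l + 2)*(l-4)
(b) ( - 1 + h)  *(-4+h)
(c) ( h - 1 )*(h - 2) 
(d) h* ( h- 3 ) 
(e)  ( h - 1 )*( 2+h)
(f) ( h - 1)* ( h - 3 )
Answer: f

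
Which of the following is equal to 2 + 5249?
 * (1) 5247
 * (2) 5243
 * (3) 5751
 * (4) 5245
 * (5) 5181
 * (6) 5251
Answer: 6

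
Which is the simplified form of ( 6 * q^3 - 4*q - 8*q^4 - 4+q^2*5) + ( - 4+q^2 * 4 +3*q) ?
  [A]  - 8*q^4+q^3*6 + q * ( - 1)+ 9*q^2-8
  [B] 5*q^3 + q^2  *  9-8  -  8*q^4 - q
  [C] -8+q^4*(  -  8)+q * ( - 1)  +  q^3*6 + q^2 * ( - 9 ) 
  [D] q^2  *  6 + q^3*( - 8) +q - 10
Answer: A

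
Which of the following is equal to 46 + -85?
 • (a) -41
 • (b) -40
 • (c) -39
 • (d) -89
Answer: c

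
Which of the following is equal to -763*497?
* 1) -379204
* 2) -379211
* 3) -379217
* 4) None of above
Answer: 2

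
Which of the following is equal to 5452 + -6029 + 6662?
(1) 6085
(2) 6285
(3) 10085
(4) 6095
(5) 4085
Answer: 1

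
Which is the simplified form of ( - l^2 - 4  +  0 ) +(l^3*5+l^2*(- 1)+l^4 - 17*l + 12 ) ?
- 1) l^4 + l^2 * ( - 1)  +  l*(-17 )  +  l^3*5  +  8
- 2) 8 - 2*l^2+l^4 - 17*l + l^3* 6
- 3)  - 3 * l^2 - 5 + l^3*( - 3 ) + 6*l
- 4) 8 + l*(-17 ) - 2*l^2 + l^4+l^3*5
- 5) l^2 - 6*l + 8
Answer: 4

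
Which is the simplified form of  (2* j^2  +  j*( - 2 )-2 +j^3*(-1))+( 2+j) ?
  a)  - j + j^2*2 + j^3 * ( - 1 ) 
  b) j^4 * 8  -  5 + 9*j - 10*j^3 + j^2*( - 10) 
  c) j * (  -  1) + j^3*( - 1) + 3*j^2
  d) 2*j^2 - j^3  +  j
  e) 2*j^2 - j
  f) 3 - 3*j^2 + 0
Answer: a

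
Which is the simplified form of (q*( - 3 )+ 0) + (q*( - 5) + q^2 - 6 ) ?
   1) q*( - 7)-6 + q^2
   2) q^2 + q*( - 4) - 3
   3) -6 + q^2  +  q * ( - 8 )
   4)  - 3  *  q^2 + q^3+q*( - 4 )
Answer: 3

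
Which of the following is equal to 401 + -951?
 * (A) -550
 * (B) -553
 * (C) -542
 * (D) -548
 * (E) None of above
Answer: A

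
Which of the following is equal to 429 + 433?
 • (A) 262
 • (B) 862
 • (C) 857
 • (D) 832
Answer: B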